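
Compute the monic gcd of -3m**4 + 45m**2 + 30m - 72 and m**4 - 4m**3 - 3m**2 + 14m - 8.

By polynomial division,
  -3m**4 + 45m**2 + 30m - 72 = (-3)(m**4 - 4m**3 - 3m**2 + 14m - 8) + (-12m**3 + 36m**2 + 72m - 96)
  m**4 - 4m**3 - 3m**2 + 14m - 8 = (-(1/12)m + 1/12)(-12m**3 + 36m**2 + 72m - 96) + (0)
Last nonzero remainder: -12m**3 + 36m**2 + 72m - 96. Dividing through by -12 gives the monic gcd m**3 - 3m**2 - 6m + 8.

m**3 - 3m**2 - 6m + 8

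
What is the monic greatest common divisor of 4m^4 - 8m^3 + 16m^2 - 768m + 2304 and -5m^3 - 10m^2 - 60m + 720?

m^3 + 2m^2 + 12m - 144

Apply the Euclidean algorithm:
  4m^4 - 8m^3 + 16m^2 - 768m + 2304 = (-(4/5)m + 16/5)(-5m^3 - 10m^2 - 60m + 720) + (0)
Last nonzero remainder: -5m^3 - 10m^2 - 60m + 720. Dividing through by -5 gives the monic gcd m^3 + 2m^2 + 12m - 144.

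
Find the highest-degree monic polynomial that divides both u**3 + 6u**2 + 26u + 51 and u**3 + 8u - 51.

u**2 + 3u + 17

Repeated division with remainder:
  u**3 + 6u**2 + 26u + 51 = (u**3 + 8u - 51) + (6u**2 + 18u + 102)
  u**3 + 8u - 51 = ((1/6)u - 1/2)(6u**2 + 18u + 102) + (0)
Last nonzero remainder: 6u**2 + 18u + 102. Dividing through by 6 gives the monic gcd u**2 + 3u + 17.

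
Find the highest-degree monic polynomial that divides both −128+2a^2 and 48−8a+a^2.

Repeated division with remainder:
  2a^2−128 = (2)(a^2−8a+48) + (16a−224)
  a^2−8a+48 = ((1/16)a+3/8)(16a−224) + (132)
  16a−224 = ((4/33)a−56/33)(132) + (0)
The last nonzero remainder is the constant 132, so the polynomials are coprime and gcd = 1.

1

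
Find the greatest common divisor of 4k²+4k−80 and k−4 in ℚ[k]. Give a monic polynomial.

k−4

Repeated division with remainder:
  4k²+4k−80 = (4k+20)(k−4) + (0)
The last nonzero remainder k−4 is already monic.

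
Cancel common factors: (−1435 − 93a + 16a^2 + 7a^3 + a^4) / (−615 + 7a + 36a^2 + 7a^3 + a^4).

By polynomial division,
  a^4 + 7a^3 + 16a^2 − 93a − 1435 = (a^4 + 7a^3 + 36a^2 + 7a − 615) + (−20a^2 − 100a − 820)
  a^4 + 7a^3 + 36a^2 + 7a − 615 = (−(1/20)a^2 − (1/10)a + 3/4)(−20a^2 − 100a − 820) + (0)
Last nonzero remainder: −20a^2 − 100a − 820. Dividing through by −20 gives the monic gcd a^2 + 5a + 41.
Cancel a^2 + 5a + 41 from numerator and denominator to get the reduced form.

(−35 + 2a + a^2)/(−15 + 2a + a^2)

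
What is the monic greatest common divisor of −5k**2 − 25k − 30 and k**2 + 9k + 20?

1

Repeated division with remainder:
  −5k**2 − 25k − 30 = (−5)(k**2 + 9k + 20) + (20k + 70)
  k**2 + 9k + 20 = ((1/20)k + 11/40)(20k + 70) + (3/4)
  20k + 70 = ((80/3)k + 280/3)(3/4) + (0)
The last nonzero remainder is the constant 3/4, so the polynomials are coprime and gcd = 1.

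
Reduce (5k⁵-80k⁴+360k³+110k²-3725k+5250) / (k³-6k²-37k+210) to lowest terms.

(5k³-20k²-55k+150)/(k+6)

Euclidean algorithm in ℚ[k]:
  5k⁵-80k⁴+360k³+110k²-3725k+5250 = (5k²-50k+245)(k³-6k²-37k+210) + (-1320k²+15840k-46200)
  k³-6k²-37k+210 = (-(1/1320)k-1/220)(-1320k²+15840k-46200) + (0)
Last nonzero remainder: -1320k²+15840k-46200. Dividing through by -1320 gives the monic gcd k²-12k+35.
Cancel k²-12k+35 from numerator and denominator to get the reduced form.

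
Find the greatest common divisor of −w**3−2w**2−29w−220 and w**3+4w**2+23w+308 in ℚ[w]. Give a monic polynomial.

By polynomial division,
  −w**3−2w**2−29w−220 = (−1)(w**3+4w**2+23w+308) + (2w**2−6w+88)
  w**3+4w**2+23w+308 = ((1/2)w+7/2)(2w**2−6w+88) + (0)
Last nonzero remainder: 2w**2−6w+88. Dividing through by 2 gives the monic gcd w**2−3w+44.

w**2−3w+44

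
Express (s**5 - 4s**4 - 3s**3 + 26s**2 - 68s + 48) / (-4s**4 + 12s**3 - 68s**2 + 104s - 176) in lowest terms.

(-s**3 + 2s**2 + 11s - 12)/(4s**2 - 4s + 44)

By polynomial division,
  s**5 - 4s**4 - 3s**3 + 26s**2 - 68s + 48 = (-(1/4)s + 1/4)(-4s**4 + 12s**3 - 68s**2 + 104s - 176) + (-23s**3 + 69s**2 - 138s + 92)
  -4s**4 + 12s**3 - 68s**2 + 104s - 176 = ((4/23)s)(-23s**3 + 69s**2 - 138s + 92) + (-44s**2 + 88s - 176)
  -23s**3 + 69s**2 - 138s + 92 = ((23/44)s - 23/44)(-44s**2 + 88s - 176) + (0)
Last nonzero remainder: -44s**2 + 88s - 176. Dividing through by -44 gives the monic gcd s**2 - 2s + 4.
Cancel s**2 - 2s + 4 from numerator and denominator to get the reduced form.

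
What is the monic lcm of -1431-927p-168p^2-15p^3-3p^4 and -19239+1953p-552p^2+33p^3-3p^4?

By polynomial division,
  -3p^4-15p^3-168p^2-927p-1431 = (-3p^4+33p^3-552p^2+1953p-19239) + (-48p^3+384p^2-2880p+17808)
  -3p^4+33p^3-552p^2+1953p-19239 = ((1/16)p-3/16)(-48p^3+384p^2-2880p+17808) + (-300p^2+300p-15900)
  -48p^3+384p^2-2880p+17808 = ((4/25)p-28/25)(-300p^2+300p-15900) + (0)
Last nonzero remainder: -300p^2+300p-15900. Dividing through by -300 gives the monic gcd p^2-p+53.
Then lcm(f, g) = f·g / gcd(f, g); expanding and making the result monic gives the answer.

57717+32619p+4163p^2+354p^3+127p^4-5p^5+p^6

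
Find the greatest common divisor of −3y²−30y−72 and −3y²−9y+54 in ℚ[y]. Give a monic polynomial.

Apply the Euclidean algorithm:
  −3y²−30y−72 = (−3y²−9y+54) + (−21y−126)
  −3y²−9y+54 = ((1/7)y−3/7)(−21y−126) + (0)
Last nonzero remainder: −21y−126. Dividing through by −21 gives the monic gcd y+6.

y+6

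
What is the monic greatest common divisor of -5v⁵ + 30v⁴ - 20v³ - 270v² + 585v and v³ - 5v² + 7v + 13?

Repeated division with remainder:
  -5v⁵ + 30v⁴ - 20v³ - 270v² + 585v = (-5v² + 5v + 40)(v³ - 5v² + 7v + 13) + (-40v² + 240v - 520)
  v³ - 5v² + 7v + 13 = (-(1/40)v - 1/40)(-40v² + 240v - 520) + (0)
Last nonzero remainder: -40v² + 240v - 520. Dividing through by -40 gives the monic gcd v² - 6v + 13.

v² - 6v + 13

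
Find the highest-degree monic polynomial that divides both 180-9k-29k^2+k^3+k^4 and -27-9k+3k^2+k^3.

-9+k^2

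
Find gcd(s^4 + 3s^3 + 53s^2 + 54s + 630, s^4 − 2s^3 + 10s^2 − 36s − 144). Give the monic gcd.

s^2 + 18

Euclidean algorithm in ℚ[s]:
  s^4 + 3s^3 + 53s^2 + 54s + 630 = (s^4 − 2s^3 + 10s^2 − 36s − 144) + (5s^3 + 43s^2 + 90s + 774)
  s^4 − 2s^3 + 10s^2 − 36s − 144 = ((1/5)s − 53/25)(5s^3 + 43s^2 + 90s + 774) + ((2079/25)s^2 + 37422/25)
  5s^3 + 43s^2 + 90s + 774 = ((125/2079)s + 1075/2079)((2079/25)s^2 + 37422/25) + (0)
Last nonzero remainder: (2079/25)s^2 + 37422/25. Dividing through by 2079/25 gives the monic gcd s^2 + 18.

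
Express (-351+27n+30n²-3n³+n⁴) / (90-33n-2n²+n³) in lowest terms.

(117+30n+n³)/(-30+n+n²)

By polynomial division,
  n⁴-3n³+30n²+27n-351 = (n-1)(n³-2n²-33n+90) + (61n²-96n-261)
  n³-2n²-33n+90 = ((1/61)n-26/3721)(61n²-96n-261) + (-(109368/3721)n+328104/3721)
  61n²-96n-261 = (-(226981/109368)n-107909/36456)(-(109368/3721)n+328104/3721) + (0)
Last nonzero remainder: -(109368/3721)n+328104/3721. Dividing through by -109368/3721 gives the monic gcd n-3.
Cancel n-3 from numerator and denominator to get the reduced form.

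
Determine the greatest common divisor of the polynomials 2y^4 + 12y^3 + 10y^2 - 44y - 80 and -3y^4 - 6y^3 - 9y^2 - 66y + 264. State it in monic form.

y^2 + 2y - 8

Apply the Euclidean algorithm:
  2y^4 + 12y^3 + 10y^2 - 44y - 80 = (-2/3)(-3y^4 - 6y^3 - 9y^2 - 66y + 264) + (8y^3 + 4y^2 - 88y + 96)
  -3y^4 - 6y^3 - 9y^2 - 66y + 264 = (-(3/8)y - 9/16)(8y^3 + 4y^2 - 88y + 96) + (-(159/4)y^2 - (159/2)y + 318)
  8y^3 + 4y^2 - 88y + 96 = (-(32/159)y + 16/53)(-(159/4)y^2 - (159/2)y + 318) + (0)
Last nonzero remainder: -(159/4)y^2 - (159/2)y + 318. Dividing through by -159/4 gives the monic gcd y^2 + 2y - 8.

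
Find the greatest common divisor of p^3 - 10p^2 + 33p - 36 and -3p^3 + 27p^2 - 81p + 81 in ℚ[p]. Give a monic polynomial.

p^2 - 6p + 9

Repeated division with remainder:
  p^3 - 10p^2 + 33p - 36 = (-1/3)(-3p^3 + 27p^2 - 81p + 81) + (-p^2 + 6p - 9)
  -3p^3 + 27p^2 - 81p + 81 = (3p - 9)(-p^2 + 6p - 9) + (0)
Last nonzero remainder: -p^2 + 6p - 9. Dividing through by -1 gives the monic gcd p^2 - 6p + 9.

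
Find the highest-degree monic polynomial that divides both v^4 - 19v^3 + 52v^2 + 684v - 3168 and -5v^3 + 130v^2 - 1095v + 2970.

v^2 - 17v + 66

By polynomial division,
  v^4 - 19v^3 + 52v^2 + 684v - 3168 = (-(1/5)v - 7/5)(-5v^3 + 130v^2 - 1095v + 2970) + (15v^2 - 255v + 990)
  -5v^3 + 130v^2 - 1095v + 2970 = (-(1/3)v + 3)(15v^2 - 255v + 990) + (0)
Last nonzero remainder: 15v^2 - 255v + 990. Dividing through by 15 gives the monic gcd v^2 - 17v + 66.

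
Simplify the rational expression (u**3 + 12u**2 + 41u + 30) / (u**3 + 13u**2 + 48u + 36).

(u + 5)/(u + 6)

By polynomial division,
  u**3 + 12u**2 + 41u + 30 = (u**3 + 13u**2 + 48u + 36) + (-u**2 - 7u - 6)
  u**3 + 13u**2 + 48u + 36 = (-u - 6)(-u**2 - 7u - 6) + (0)
Last nonzero remainder: -u**2 - 7u - 6. Dividing through by -1 gives the monic gcd u**2 + 7u + 6.
Cancel u**2 + 7u + 6 from numerator and denominator to get the reduced form.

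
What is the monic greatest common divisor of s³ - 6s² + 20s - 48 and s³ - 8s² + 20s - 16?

s - 4

Apply the Euclidean algorithm:
  s³ - 6s² + 20s - 48 = (s³ - 8s² + 20s - 16) + (2s² - 32)
  s³ - 8s² + 20s - 16 = ((1/2)s - 4)(2s² - 32) + (36s - 144)
  2s² - 32 = ((1/18)s + 2/9)(36s - 144) + (0)
Last nonzero remainder: 36s - 144. Dividing through by 36 gives the monic gcd s - 4.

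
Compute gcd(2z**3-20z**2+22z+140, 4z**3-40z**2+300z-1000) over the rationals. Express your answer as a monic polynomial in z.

z-5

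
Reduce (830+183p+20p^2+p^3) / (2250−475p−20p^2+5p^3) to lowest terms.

(83+10p+p^2)/(225−70p+5p^2)

Repeated division with remainder:
  p^3+20p^2+183p+830 = (1/5)(5p^3−20p^2−475p+2250) + (24p^2+278p+380)
  5p^3−20p^2−475p+2250 = ((5/24)p−935/288)(24p^2+278p+380) + ((50165/144)p+250825/72)
  24p^2+278p+380 = ((3456/50165)p+5472/50165)((50165/144)p+250825/72) + (0)
Last nonzero remainder: (50165/144)p+250825/72. Dividing through by 50165/144 gives the monic gcd p+10.
Cancel p+10 from numerator and denominator to get the reduced form.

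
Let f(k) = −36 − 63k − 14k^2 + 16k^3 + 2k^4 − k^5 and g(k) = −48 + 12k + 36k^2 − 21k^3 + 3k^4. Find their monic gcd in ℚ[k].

−4 − 3k + k^2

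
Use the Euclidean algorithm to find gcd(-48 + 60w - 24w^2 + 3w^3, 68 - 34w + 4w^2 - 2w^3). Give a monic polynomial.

-2 + w

Apply the Euclidean algorithm:
  3w^3 - 24w^2 + 60w - 48 = (-3/2)(-2w^3 + 4w^2 - 34w + 68) + (-18w^2 + 9w + 54)
  -2w^3 + 4w^2 - 34w + 68 = ((1/9)w - 1/6)(-18w^2 + 9w + 54) + (-(77/2)w + 77)
  -18w^2 + 9w + 54 = ((36/77)w + 54/77)(-(77/2)w + 77) + (0)
Last nonzero remainder: -(77/2)w + 77. Dividing through by -77/2 gives the monic gcd w - 2.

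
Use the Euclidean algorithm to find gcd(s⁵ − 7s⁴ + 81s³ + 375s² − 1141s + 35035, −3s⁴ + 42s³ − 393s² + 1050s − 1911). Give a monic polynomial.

Repeated division with remainder:
  s⁵ − 7s⁴ + 81s³ + 375s² − 1141s + 35035 = (−(1/3)s − 7/3)(−3s⁴ + 42s³ − 393s² + 1050s − 1911) + (48s³ − 192s² + 672s + 30576)
  −3s⁴ + 42s³ − 393s² + 1050s − 1911 = (−(1/16)s + 5/8)(48s³ − 192s² + 672s + 30576) + (−231s² + 2541s − 21021)
  48s³ − 192s² + 672s + 30576 = (−(16/77)s − 16/11)(−231s² + 2541s − 21021) + (0)
Last nonzero remainder: −231s² + 2541s − 21021. Dividing through by −231 gives the monic gcd s² − 11s + 91.

s² − 11s + 91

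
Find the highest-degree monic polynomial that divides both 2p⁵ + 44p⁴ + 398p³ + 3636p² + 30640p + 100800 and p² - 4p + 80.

Euclidean algorithm in ℚ[p]:
  2p⁵ + 44p⁴ + 398p³ + 3636p² + 30640p + 100800 = (2p³ + 52p² + 446p + 1260)(p² - 4p + 80) + (0)
The last nonzero remainder p² - 4p + 80 is already monic.

p² - 4p + 80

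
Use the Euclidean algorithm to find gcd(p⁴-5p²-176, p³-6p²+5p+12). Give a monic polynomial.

Apply the Euclidean algorithm:
  p⁴-5p²-176 = (p+6)(p³-6p²+5p+12) + (26p²-42p-248)
  p³-6p²+5p+12 = ((1/26)p-57/338)(26p²-42p-248) + ((1260/169)p-5040/169)
  26p²-42p-248 = ((2197/630)p+5239/630)((1260/169)p-5040/169) + (0)
Last nonzero remainder: (1260/169)p-5040/169. Dividing through by 1260/169 gives the monic gcd p-4.

p-4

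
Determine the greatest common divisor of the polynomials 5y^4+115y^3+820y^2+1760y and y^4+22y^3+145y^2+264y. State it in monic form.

y^3+19y^2+88y

By polynomial division,
  5y^4+115y^3+820y^2+1760y = (5)(y^4+22y^3+145y^2+264y) + (5y^3+95y^2+440y)
  y^4+22y^3+145y^2+264y = ((1/5)y+3/5)(5y^3+95y^2+440y) + (0)
Last nonzero remainder: 5y^3+95y^2+440y. Dividing through by 5 gives the monic gcd y^3+19y^2+88y.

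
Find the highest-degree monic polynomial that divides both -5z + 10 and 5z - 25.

1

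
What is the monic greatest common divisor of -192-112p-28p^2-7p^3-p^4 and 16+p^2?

Repeated division with remainder:
  -p^4-7p^3-28p^2-112p-192 = (-p^2-7p-12)(p^2+16) + (0)
The last nonzero remainder p^2+16 is already monic.

16+p^2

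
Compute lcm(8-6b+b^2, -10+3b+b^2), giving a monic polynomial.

40-22b-b^2+b^3

By polynomial division,
  b^2-6b+8 = (b^2+3b-10) + (-9b+18)
  b^2+3b-10 = (-(1/9)b-5/9)(-9b+18) + (0)
Last nonzero remainder: -9b+18. Dividing through by -9 gives the monic gcd b-2.
Then lcm(f, g) = f·g / gcd(f, g); expanding and making the result monic gives the answer.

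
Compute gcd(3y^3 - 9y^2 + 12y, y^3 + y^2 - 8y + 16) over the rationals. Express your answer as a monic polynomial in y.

y^2 - 3y + 4

Apply the Euclidean algorithm:
  3y^3 - 9y^2 + 12y = (3)(y^3 + y^2 - 8y + 16) + (-12y^2 + 36y - 48)
  y^3 + y^2 - 8y + 16 = (-(1/12)y - 1/3)(-12y^2 + 36y - 48) + (0)
Last nonzero remainder: -12y^2 + 36y - 48. Dividing through by -12 gives the monic gcd y^2 - 3y + 4.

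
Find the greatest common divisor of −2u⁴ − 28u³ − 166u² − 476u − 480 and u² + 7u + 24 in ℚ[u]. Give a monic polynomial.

u² + 7u + 24

Apply the Euclidean algorithm:
  −2u⁴ − 28u³ − 166u² − 476u − 480 = (−2u² − 14u − 20)(u² + 7u + 24) + (0)
The last nonzero remainder u² + 7u + 24 is already monic.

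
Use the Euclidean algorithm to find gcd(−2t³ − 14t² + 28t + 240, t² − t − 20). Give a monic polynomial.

1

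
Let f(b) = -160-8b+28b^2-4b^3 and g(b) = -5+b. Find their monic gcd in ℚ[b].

-5+b

Euclidean algorithm in ℚ[b]:
  -4b^3+28b^2-8b-160 = (-4b^2+8b+32)(b-5) + (0)
The last nonzero remainder b-5 is already monic.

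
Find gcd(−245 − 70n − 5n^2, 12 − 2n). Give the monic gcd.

By polynomial division,
  −5n^2 − 70n − 245 = ((5/2)n + 50)(−2n + 12) + (−845)
  −2n + 12 = ((2/845)n − 12/845)(−845) + (0)
The last nonzero remainder is the constant −845, so the polynomials are coprime and gcd = 1.

1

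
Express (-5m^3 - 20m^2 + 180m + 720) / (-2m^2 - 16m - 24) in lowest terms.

(5m^2 - 10m - 120)/(2m + 4)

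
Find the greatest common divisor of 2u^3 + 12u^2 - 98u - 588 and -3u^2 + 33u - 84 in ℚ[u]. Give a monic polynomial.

u - 7

Repeated division with remainder:
  2u^3 + 12u^2 - 98u - 588 = (-(2/3)u - 34/3)(-3u^2 + 33u - 84) + (220u - 1540)
  -3u^2 + 33u - 84 = (-(3/220)u + 3/55)(220u - 1540) + (0)
Last nonzero remainder: 220u - 1540. Dividing through by 220 gives the monic gcd u - 7.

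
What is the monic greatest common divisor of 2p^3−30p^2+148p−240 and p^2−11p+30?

p^2−11p+30

Apply the Euclidean algorithm:
  2p^3−30p^2+148p−240 = (2p−8)(p^2−11p+30) + (0)
The last nonzero remainder p^2−11p+30 is already monic.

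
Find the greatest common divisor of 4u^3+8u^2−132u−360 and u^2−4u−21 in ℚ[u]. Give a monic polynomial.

u+3

Euclidean algorithm in ℚ[u]:
  4u^3+8u^2−132u−360 = (4u+24)(u^2−4u−21) + (48u+144)
  u^2−4u−21 = ((1/48)u−7/48)(48u+144) + (0)
Last nonzero remainder: 48u+144. Dividing through by 48 gives the monic gcd u+3.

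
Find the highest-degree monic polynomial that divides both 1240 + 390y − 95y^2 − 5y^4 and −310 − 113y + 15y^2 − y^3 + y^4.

62 + 35y + 4y^2 + y^3

Repeated division with remainder:
  −5y^4 − 95y^2 + 390y + 1240 = (−5)(y^4 − y^3 + 15y^2 − 113y − 310) + (−5y^3 − 20y^2 − 175y − 310)
  y^4 − y^3 + 15y^2 − 113y − 310 = (−(1/5)y + 1)(−5y^3 − 20y^2 − 175y − 310) + (0)
Last nonzero remainder: −5y^3 − 20y^2 − 175y − 310. Dividing through by −5 gives the monic gcd y^3 + 4y^2 + 35y + 62.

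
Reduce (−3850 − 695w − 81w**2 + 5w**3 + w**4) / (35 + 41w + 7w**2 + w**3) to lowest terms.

Repeated division with remainder:
  w**4 + 5w**3 − 81w**2 − 695w − 3850 = (w − 2)(w**3 + 7w**2 + 41w + 35) + (−108w**2 − 648w − 3780)
  w**3 + 7w**2 + 41w + 35 = (−(1/108)w − 1/108)(−108w**2 − 648w − 3780) + (0)
Last nonzero remainder: −108w**2 − 648w − 3780. Dividing through by −108 gives the monic gcd w**2 + 6w + 35.
Cancel w**2 + 6w + 35 from numerator and denominator to get the reduced form.

(−110 − w + w**2)/(1 + w)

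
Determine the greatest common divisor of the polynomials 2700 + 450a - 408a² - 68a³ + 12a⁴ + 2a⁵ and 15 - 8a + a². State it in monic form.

15 - 8a + a²

Apply the Euclidean algorithm:
  2a⁵ + 12a⁴ - 68a³ - 408a² + 450a + 2700 = (2a³ + 28a² + 126a + 180)(a² - 8a + 15) + (0)
The last nonzero remainder a² - 8a + 15 is already monic.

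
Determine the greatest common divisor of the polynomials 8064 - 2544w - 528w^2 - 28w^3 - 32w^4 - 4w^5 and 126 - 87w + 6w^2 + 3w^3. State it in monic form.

-14 + 5w + w^2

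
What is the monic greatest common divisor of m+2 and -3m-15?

By polynomial division,
  m+2 = (-1/3)(-3m-15) + (-3)
  -3m-15 = (m+5)(-3) + (0)
The last nonzero remainder is the constant -3, so the polynomials are coprime and gcd = 1.

1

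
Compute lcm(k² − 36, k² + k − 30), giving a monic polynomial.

k³ − 5k² − 36k + 180

By polynomial division,
  k² − 36 = (k² + k − 30) + (−k − 6)
  k² + k − 30 = (−k + 5)(−k − 6) + (0)
Last nonzero remainder: −k − 6. Dividing through by −1 gives the monic gcd k + 6.
Then lcm(f, g) = f·g / gcd(f, g); expanding and making the result monic gives the answer.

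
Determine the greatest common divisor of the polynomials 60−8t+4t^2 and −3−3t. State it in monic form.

By polynomial division,
  4t^2−8t+60 = (−(4/3)t+4)(−3t−3) + (72)
  −3t−3 = (−(1/24)t−1/24)(72) + (0)
The last nonzero remainder is the constant 72, so the polynomials are coprime and gcd = 1.

1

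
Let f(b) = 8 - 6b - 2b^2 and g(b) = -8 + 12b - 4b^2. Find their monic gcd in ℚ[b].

-1 + b

By polynomial division,
  -2b^2 - 6b + 8 = (1/2)(-4b^2 + 12b - 8) + (-12b + 12)
  -4b^2 + 12b - 8 = ((1/3)b - 2/3)(-12b + 12) + (0)
Last nonzero remainder: -12b + 12. Dividing through by -12 gives the monic gcd b - 1.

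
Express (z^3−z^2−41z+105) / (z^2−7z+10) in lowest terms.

(z^2+4z−21)/(z−2)

Apply the Euclidean algorithm:
  z^3−z^2−41z+105 = (z+6)(z^2−7z+10) + (−9z+45)
  z^2−7z+10 = (−(1/9)z+2/9)(−9z+45) + (0)
Last nonzero remainder: −9z+45. Dividing through by −9 gives the monic gcd z−5.
Cancel z−5 from numerator and denominator to get the reduced form.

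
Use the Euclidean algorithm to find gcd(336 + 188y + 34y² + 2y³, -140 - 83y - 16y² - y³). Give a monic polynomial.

28 + 11y + y²

Apply the Euclidean algorithm:
  2y³ + 34y² + 188y + 336 = (-2)(-y³ - 16y² - 83y - 140) + (2y² + 22y + 56)
  -y³ - 16y² - 83y - 140 = (-(1/2)y - 5/2)(2y² + 22y + 56) + (0)
Last nonzero remainder: 2y² + 22y + 56. Dividing through by 2 gives the monic gcd y² + 11y + 28.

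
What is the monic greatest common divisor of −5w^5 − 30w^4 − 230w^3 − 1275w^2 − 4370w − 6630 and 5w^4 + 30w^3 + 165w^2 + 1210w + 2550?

w^3 + w^2 + 28w + 102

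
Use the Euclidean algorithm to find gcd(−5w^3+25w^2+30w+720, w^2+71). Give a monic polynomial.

1

Apply the Euclidean algorithm:
  −5w^3+25w^2+30w+720 = (−5w+25)(w^2+71) + (385w−1055)
  w^2+71 = ((1/385)w+211/29645)(385w−1055) + (465480/5929)
  385w−1055 = ((456533/93096)w−1251019/93096)(465480/5929) + (0)
The last nonzero remainder is the constant 465480/5929, so the polynomials are coprime and gcd = 1.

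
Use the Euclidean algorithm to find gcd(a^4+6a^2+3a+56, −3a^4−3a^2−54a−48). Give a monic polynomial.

Repeated division with remainder:
  a^4+6a^2+3a+56 = (−1/3)(−3a^4−3a^2−54a−48) + (5a^2−15a+40)
  −3a^4−3a^2−54a−48 = (−(3/5)a^2−(9/5)a−6/5)(5a^2−15a+40) + (0)
Last nonzero remainder: 5a^2−15a+40. Dividing through by 5 gives the monic gcd a^2−3a+8.

a^2−3a+8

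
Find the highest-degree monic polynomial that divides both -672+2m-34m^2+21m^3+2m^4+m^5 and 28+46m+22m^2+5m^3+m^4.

By polynomial division,
  m^5+2m^4+21m^3-34m^2+2m-672 = (m-3)(m^4+5m^3+22m^2+46m+28) + (14m^3-14m^2+112m-588)
  m^4+5m^3+22m^2+46m+28 = ((1/14)m+3/7)(14m^3-14m^2+112m-588) + (20m^2+40m+280)
  14m^3-14m^2+112m-588 = ((7/10)m-21/10)(20m^2+40m+280) + (0)
Last nonzero remainder: 20m^2+40m+280. Dividing through by 20 gives the monic gcd m^2+2m+14.

14+2m+m^2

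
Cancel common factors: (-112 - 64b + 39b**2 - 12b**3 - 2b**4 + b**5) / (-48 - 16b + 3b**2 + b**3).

(7 + 4b - 2b**2 + b**3)/(3 + b)

Apply the Euclidean algorithm:
  b**5 - 2b**4 - 12b**3 + 39b**2 - 64b - 112 = (b**2 - 5b + 19)(b**3 + 3b**2 - 16b - 48) + (-50b**2 + 800)
  b**3 + 3b**2 - 16b - 48 = (-(1/50)b - 3/50)(-50b**2 + 800) + (0)
Last nonzero remainder: -50b**2 + 800. Dividing through by -50 gives the monic gcd b**2 - 16.
Cancel b**2 - 16 from numerator and denominator to get the reduced form.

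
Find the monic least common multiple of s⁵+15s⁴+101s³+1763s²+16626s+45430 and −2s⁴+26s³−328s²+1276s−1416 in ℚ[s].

Apply the Euclidean algorithm:
  s⁵+15s⁴+101s³+1763s²+16626s+45430 = (−(1/2)s−14)(−2s⁴+26s³−328s²+1276s−1416) + (301s³−2191s²+33782s+25606)
  −2s⁴+26s³−328s²+1276s−1416 = (−(2/301)s+492/12943)(301s³−2191s²+33782s+25606) + (−(37440/1849)s²+(299520/1849)s−4417920/1849)
  301s³−2191s²+33782s+25606 = (−(556549/37440)s−401233/37440)(−(37440/1849)s²+(299520/1849)s−4417920/1849) + (0)
Last nonzero remainder: −(37440/1849)s²+(299520/1849)s−4417920/1849. Dividing through by −37440/1849 gives the monic gcd s²−8s+118.
Then lcm(f, g) = f·g / gcd(f, g); expanding and making the result monic gives the answer.

s⁷+10s⁶+32s⁵+1348s⁴+8417s³−27122s²−127394s+272580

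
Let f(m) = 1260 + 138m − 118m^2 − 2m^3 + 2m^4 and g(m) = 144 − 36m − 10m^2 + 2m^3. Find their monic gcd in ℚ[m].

Euclidean algorithm in ℚ[m]:
  2m^4 − 2m^3 − 118m^2 + 138m + 1260 = (m + 4)(2m^3 − 10m^2 − 36m + 144) + (−42m^2 + 138m + 684)
  2m^3 − 10m^2 − 36m + 144 = (−(1/21)m + 4/49)(−42m^2 + 138m + 684) + (−(720/49)m + 4320/49)
  −42m^2 + 138m + 684 = ((343/120)m + 931/120)(−(720/49)m + 4320/49) + (0)
Last nonzero remainder: −(720/49)m + 4320/49. Dividing through by −720/49 gives the monic gcd m − 6.

−6 + m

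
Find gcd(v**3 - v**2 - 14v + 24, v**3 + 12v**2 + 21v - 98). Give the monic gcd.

v - 2

Repeated division with remainder:
  v**3 - v**2 - 14v + 24 = (v**3 + 12v**2 + 21v - 98) + (-13v**2 - 35v + 122)
  v**3 + 12v**2 + 21v - 98 = (-(1/13)v - 121/169)(-13v**2 - 35v + 122) + ((900/169)v - 1800/169)
  -13v**2 - 35v + 122 = (-(2197/900)v - 10309/900)((900/169)v - 1800/169) + (0)
Last nonzero remainder: (900/169)v - 1800/169. Dividing through by 900/169 gives the monic gcd v - 2.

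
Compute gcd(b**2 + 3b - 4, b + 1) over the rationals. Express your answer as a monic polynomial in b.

By polynomial division,
  b**2 + 3b - 4 = (b + 2)(b + 1) + (-6)
  b + 1 = (-(1/6)b - 1/6)(-6) + (0)
The last nonzero remainder is the constant -6, so the polynomials are coprime and gcd = 1.

1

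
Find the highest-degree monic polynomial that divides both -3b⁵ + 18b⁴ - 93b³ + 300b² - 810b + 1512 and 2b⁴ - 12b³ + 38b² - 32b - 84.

By polynomial division,
  -3b⁵ + 18b⁴ - 93b³ + 300b² - 810b + 1512 = (-(3/2)b)(2b⁴ - 12b³ + 38b² - 32b - 84) + (-36b³ + 252b² - 936b + 1512)
  2b⁴ - 12b³ + 38b² - 32b - 84 = (-(1/18)b - 1/18)(-36b³ + 252b² - 936b + 1512) + (0)
Last nonzero remainder: -36b³ + 252b² - 936b + 1512. Dividing through by -36 gives the monic gcd b³ - 7b² + 26b - 42.

b³ - 7b² + 26b - 42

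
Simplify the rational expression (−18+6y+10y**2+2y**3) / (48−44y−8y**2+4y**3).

(3+y)/(−8+2y)

Euclidean algorithm in ℚ[y]:
  2y**3+10y**2+6y−18 = (1/2)(4y**3−8y**2−44y+48) + (14y**2+28y−42)
  4y**3−8y**2−44y+48 = ((2/7)y−8/7)(14y**2+28y−42) + (0)
Last nonzero remainder: 14y**2+28y−42. Dividing through by 14 gives the monic gcd y**2+2y−3.
Cancel y**2+2y−3 from numerator and denominator to get the reduced form.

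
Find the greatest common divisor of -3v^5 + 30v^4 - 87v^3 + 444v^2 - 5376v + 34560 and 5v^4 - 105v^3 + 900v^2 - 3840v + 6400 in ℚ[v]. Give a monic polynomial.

Repeated division with remainder:
  -3v^5 + 30v^4 - 87v^3 + 444v^2 - 5376v + 34560 = (-(3/5)v - 33/5)(5v^4 - 105v^3 + 900v^2 - 3840v + 6400) + (-240v^3 + 4080v^2 - 26880v + 76800)
  5v^4 - 105v^3 + 900v^2 - 3840v + 6400 = (-(1/48)v + 1/12)(-240v^3 + 4080v^2 - 26880v + 76800) + (0)
Last nonzero remainder: -240v^3 + 4080v^2 - 26880v + 76800. Dividing through by -240 gives the monic gcd v^3 - 17v^2 + 112v - 320.

v^3 - 17v^2 + 112v - 320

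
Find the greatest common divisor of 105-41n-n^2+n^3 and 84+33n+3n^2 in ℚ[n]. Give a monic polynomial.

By polynomial division,
  n^3-n^2-41n+105 = ((1/3)n-4)(3n^2+33n+84) + (63n+441)
  3n^2+33n+84 = ((1/21)n+4/21)(63n+441) + (0)
Last nonzero remainder: 63n+441. Dividing through by 63 gives the monic gcd n+7.

7+n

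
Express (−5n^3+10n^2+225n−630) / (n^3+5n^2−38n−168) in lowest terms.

Repeated division with remainder:
  −5n^3+10n^2+225n−630 = (−5)(n^3+5n^2−38n−168) + (35n^2+35n−1470)
  n^3+5n^2−38n−168 = ((1/35)n+4/35)(35n^2+35n−1470) + (0)
Last nonzero remainder: 35n^2+35n−1470. Dividing through by 35 gives the monic gcd n^2+n−42.
Cancel n^2+n−42 from numerator and denominator to get the reduced form.

(−5n+15)/(n+4)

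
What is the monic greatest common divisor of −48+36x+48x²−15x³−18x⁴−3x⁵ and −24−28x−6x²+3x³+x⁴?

4+4x+x²

By polynomial division,
  −3x⁵−18x⁴−15x³+48x²+36x−48 = (−3x−9)(x⁴+3x³−6x²−28x−24) + (−6x³−90x²−288x−264)
  x⁴+3x³−6x²−28x−24 = (−(1/6)x+2)(−6x³−90x²−288x−264) + (126x²+504x+504)
  −6x³−90x²−288x−264 = (−(1/21)x−11/21)(126x²+504x+504) + (0)
Last nonzero remainder: 126x²+504x+504. Dividing through by 126 gives the monic gcd x²+4x+4.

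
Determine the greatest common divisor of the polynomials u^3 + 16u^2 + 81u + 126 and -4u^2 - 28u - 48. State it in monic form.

u + 3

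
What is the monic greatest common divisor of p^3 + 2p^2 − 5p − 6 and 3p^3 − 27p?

p + 3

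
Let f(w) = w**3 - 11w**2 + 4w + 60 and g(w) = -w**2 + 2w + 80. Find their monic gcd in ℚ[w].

w - 10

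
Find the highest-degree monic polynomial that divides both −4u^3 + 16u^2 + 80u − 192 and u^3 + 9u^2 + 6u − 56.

Apply the Euclidean algorithm:
  −4u^3 + 16u^2 + 80u − 192 = (−4)(u^3 + 9u^2 + 6u − 56) + (52u^2 + 104u − 416)
  u^3 + 9u^2 + 6u − 56 = ((1/52)u + 7/52)(52u^2 + 104u − 416) + (0)
Last nonzero remainder: 52u^2 + 104u − 416. Dividing through by 52 gives the monic gcd u^2 + 2u − 8.

u^2 + 2u − 8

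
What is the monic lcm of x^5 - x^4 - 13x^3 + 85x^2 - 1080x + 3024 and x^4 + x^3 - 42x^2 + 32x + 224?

x^6 + x^5 - 15x^4 + 59x^3 - 910x^2 + 864x + 6048

Euclidean algorithm in ℚ[x]:
  x^5 - x^4 - 13x^3 + 85x^2 - 1080x + 3024 = (x - 2)(x^4 + x^3 - 42x^2 + 32x + 224) + (31x^3 - 31x^2 - 1240x + 3472)
  x^4 + x^3 - 42x^2 + 32x + 224 = ((1/31)x + 2/31)(31x^3 - 31x^2 - 1240x + 3472) + (0)
Last nonzero remainder: 31x^3 - 31x^2 - 1240x + 3472. Dividing through by 31 gives the monic gcd x^3 - x^2 - 40x + 112.
Then lcm(f, g) = f·g / gcd(f, g); expanding and making the result monic gives the answer.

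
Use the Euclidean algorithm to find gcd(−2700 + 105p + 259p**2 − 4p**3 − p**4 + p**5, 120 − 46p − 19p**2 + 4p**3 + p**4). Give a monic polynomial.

Apply the Euclidean algorithm:
  p**5 − p**4 − 4p**3 + 259p**2 + 105p − 2700 = (p − 5)(p**4 + 4p**3 − 19p**2 − 46p + 120) + (35p**3 + 210p**2 − 245p − 2100)
  p**4 + 4p**3 − 19p**2 − 46p + 120 = ((1/35)p − 2/35)(35p**3 + 210p**2 − 245p − 2100) + (0)
Last nonzero remainder: 35p**3 + 210p**2 − 245p − 2100. Dividing through by 35 gives the monic gcd p**3 + 6p**2 − 7p − 60.

−60 − 7p + 6p**2 + p**3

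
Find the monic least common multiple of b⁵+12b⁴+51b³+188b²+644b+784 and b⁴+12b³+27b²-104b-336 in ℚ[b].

Apply the Euclidean algorithm:
  b⁵+12b⁴+51b³+188b²+644b+784 = (b)(b⁴+12b³+27b²-104b-336) + (24b³+292b²+980b+784)
  b⁴+12b³+27b²-104b-336 = ((1/24)b-1/144)(24b³+292b²+980b+784) + (-(425/36)b²-(4675/36)b-2975/9)
  24b³+292b²+980b+784 = (-(864/425)b-1008/425)(-(425/36)b²-(4675/36)b-2975/9) + (0)
Last nonzero remainder: -(425/36)b²-(4675/36)b-2975/9. Dividing through by -425/36 gives the monic gcd b²+11b+28.
Then lcm(f, g) = f·g / gcd(f, g); expanding and making the result monic gives the answer.

b⁷+13b⁶+51b⁵+95b⁴+220b³-828b²-6944b-9408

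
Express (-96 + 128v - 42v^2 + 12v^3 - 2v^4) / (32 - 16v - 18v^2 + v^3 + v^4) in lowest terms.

(-24 + 2v - 2v^2)/(8 + 6v + v^2)

Repeated division with remainder:
  -2v^4 + 12v^3 - 42v^2 + 128v - 96 = (-2)(v^4 + v^3 - 18v^2 - 16v + 32) + (14v^3 - 78v^2 + 96v - 32)
  v^4 + v^3 - 18v^2 - 16v + 32 = ((1/14)v + 23/49)(14v^3 - 78v^2 + 96v - 32) + ((576/49)v^2 - (2880/49)v + 2304/49)
  14v^3 - 78v^2 + 96v - 32 = ((343/288)v - 49/72)((576/49)v^2 - (2880/49)v + 2304/49) + (0)
Last nonzero remainder: (576/49)v^2 - (2880/49)v + 2304/49. Dividing through by 576/49 gives the monic gcd v^2 - 5v + 4.
Cancel v^2 - 5v + 4 from numerator and denominator to get the reduced form.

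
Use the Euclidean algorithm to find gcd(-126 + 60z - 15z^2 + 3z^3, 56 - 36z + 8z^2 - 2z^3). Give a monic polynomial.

By polynomial division,
  3z^3 - 15z^2 + 60z - 126 = (-3/2)(-2z^3 + 8z^2 - 36z + 56) + (-3z^2 + 6z - 42)
  -2z^3 + 8z^2 - 36z + 56 = ((2/3)z - 4/3)(-3z^2 + 6z - 42) + (0)
Last nonzero remainder: -3z^2 + 6z - 42. Dividing through by -3 gives the monic gcd z^2 - 2z + 14.

14 - 2z + z^2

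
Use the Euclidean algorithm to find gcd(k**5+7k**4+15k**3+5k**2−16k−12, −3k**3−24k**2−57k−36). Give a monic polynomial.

Repeated division with remainder:
  k**5+7k**4+15k**3+5k**2−16k−12 = (−(1/3)k**2+(1/3)k−4/3)(−3k**3−24k**2−57k−36) + (−20k**2−80k−60)
  −3k**3−24k**2−57k−36 = ((3/20)k+3/5)(−20k**2−80k−60) + (0)
Last nonzero remainder: −20k**2−80k−60. Dividing through by −20 gives the monic gcd k**2+4k+3.

k**2+4k+3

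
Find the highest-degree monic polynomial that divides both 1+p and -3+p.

1

Euclidean algorithm in ℚ[p]:
  p+1 = (p-3) + (4)
  p-3 = ((1/4)p-3/4)(4) + (0)
The last nonzero remainder is the constant 4, so the polynomials are coprime and gcd = 1.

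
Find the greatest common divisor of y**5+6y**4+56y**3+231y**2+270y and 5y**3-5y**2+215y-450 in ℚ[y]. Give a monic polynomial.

y**2+y+45

By polynomial division,
  y**5+6y**4+56y**3+231y**2+270y = ((1/5)y**2+(7/5)y+4)(5y**3-5y**2+215y-450) + (40y**2+40y+1800)
  5y**3-5y**2+215y-450 = ((1/8)y-1/4)(40y**2+40y+1800) + (0)
Last nonzero remainder: 40y**2+40y+1800. Dividing through by 40 gives the monic gcd y**2+y+45.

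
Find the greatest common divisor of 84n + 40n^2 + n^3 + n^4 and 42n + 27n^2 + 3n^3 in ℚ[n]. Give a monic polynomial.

Apply the Euclidean algorithm:
  n^4 + n^3 + 40n^2 + 84n = ((1/3)n - 8/3)(3n^3 + 27n^2 + 42n) + (98n^2 + 196n)
  3n^3 + 27n^2 + 42n = ((3/98)n + 3/14)(98n^2 + 196n) + (0)
Last nonzero remainder: 98n^2 + 196n. Dividing through by 98 gives the monic gcd n^2 + 2n.

2n + n^2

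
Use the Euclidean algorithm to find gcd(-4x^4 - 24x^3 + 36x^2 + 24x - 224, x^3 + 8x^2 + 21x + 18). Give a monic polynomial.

Apply the Euclidean algorithm:
  -4x^4 - 24x^3 + 36x^2 + 24x - 224 = (-4x + 8)(x^3 + 8x^2 + 21x + 18) + (56x^2 - 72x - 368)
  x^3 + 8x^2 + 21x + 18 = ((1/56)x + 65/392)(56x^2 - 72x - 368) + ((1936/49)x + 3872/49)
  56x^2 - 72x - 368 = ((343/242)x - 1127/242)((1936/49)x + 3872/49) + (0)
Last nonzero remainder: (1936/49)x + 3872/49. Dividing through by 1936/49 gives the monic gcd x + 2.

x + 2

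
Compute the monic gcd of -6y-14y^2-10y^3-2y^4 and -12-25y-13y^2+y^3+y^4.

3+7y+5y^2+y^3

By polynomial division,
  -2y^4-10y^3-14y^2-6y = (-2)(y^4+y^3-13y^2-25y-12) + (-8y^3-40y^2-56y-24)
  y^4+y^3-13y^2-25y-12 = (-(1/8)y+1/2)(-8y^3-40y^2-56y-24) + (0)
Last nonzero remainder: -8y^3-40y^2-56y-24. Dividing through by -8 gives the monic gcd y^3+5y^2+7y+3.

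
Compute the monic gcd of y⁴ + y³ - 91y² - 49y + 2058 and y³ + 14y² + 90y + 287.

y + 7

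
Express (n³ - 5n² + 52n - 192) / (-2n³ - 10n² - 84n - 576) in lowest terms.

Apply the Euclidean algorithm:
  n³ - 5n² + 52n - 192 = (-1/2)(-2n³ - 10n² - 84n - 576) + (-10n² + 10n - 480)
  -2n³ - 10n² - 84n - 576 = ((1/5)n + 6/5)(-10n² + 10n - 480) + (0)
Last nonzero remainder: -10n² + 10n - 480. Dividing through by -10 gives the monic gcd n² - n + 48.
Cancel n² - n + 48 from numerator and denominator to get the reduced form.

(-n + 4)/(2n + 12)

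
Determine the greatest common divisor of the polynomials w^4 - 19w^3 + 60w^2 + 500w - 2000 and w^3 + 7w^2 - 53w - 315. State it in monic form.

Euclidean algorithm in ℚ[w]:
  w^4 - 19w^3 + 60w^2 + 500w - 2000 = (w - 26)(w^3 + 7w^2 - 53w - 315) + (295w^2 - 563w - 10190)
  w^3 + 7w^2 - 53w - 315 = ((1/295)w + 2628/87025)(295w^2 - 563w - 10190) + (-(126711/87025)w - 126711/17405)
  295w^2 - 563w - 10190 = (-(25672375/126711)w + 177356950/126711)(-(126711/87025)w - 126711/17405) + (0)
Last nonzero remainder: -(126711/87025)w - 126711/17405. Dividing through by -126711/87025 gives the monic gcd w + 5.

w + 5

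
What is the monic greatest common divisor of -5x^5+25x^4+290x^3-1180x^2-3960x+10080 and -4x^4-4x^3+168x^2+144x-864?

Euclidean algorithm in ℚ[x]:
  -5x^5+25x^4+290x^3-1180x^2-3960x+10080 = ((5/4)x-15/2)(-4x^4-4x^3+168x^2+144x-864) + (50x^3-100x^2-1800x+3600)
  -4x^4-4x^3+168x^2+144x-864 = (-(2/25)x-6/25)(50x^3-100x^2-1800x+3600) + (0)
Last nonzero remainder: 50x^3-100x^2-1800x+3600. Dividing through by 50 gives the monic gcd x^3-2x^2-36x+72.

x^3-2x^2-36x+72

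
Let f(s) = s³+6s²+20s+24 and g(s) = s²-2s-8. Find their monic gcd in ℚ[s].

Repeated division with remainder:
  s³+6s²+20s+24 = (s+8)(s²-2s-8) + (44s+88)
  s²-2s-8 = ((1/44)s-1/11)(44s+88) + (0)
Last nonzero remainder: 44s+88. Dividing through by 44 gives the monic gcd s+2.

s+2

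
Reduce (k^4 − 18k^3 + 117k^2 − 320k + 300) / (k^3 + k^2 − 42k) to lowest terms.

Apply the Euclidean algorithm:
  k^4 − 18k^3 + 117k^2 − 320k + 300 = (k − 19)(k^3 + k^2 − 42k) + (178k^2 − 1118k + 300)
  k^3 + k^2 − 42k = ((1/178)k + 324/7921)(178k^2 − 1118k + 300) + ((16200/7921)k − 97200/7921)
  178k^2 − 1118k + 300 = ((704969/8100)k − 7921/324)((16200/7921)k − 97200/7921) + (0)
Last nonzero remainder: (16200/7921)k − 97200/7921. Dividing through by 16200/7921 gives the monic gcd k − 6.
Cancel k − 6 from numerator and denominator to get the reduced form.

(k^3 − 12k^2 + 45k − 50)/(k^2 + 7k)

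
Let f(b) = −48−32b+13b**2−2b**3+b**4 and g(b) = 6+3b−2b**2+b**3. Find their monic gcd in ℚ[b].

Repeated division with remainder:
  b**4−2b**3+13b**2−32b−48 = (b)(b**3−2b**2+3b+6) + (10b**2−38b−48)
  b**3−2b**2+3b+6 = ((1/10)b+9/50)(10b**2−38b−48) + ((366/25)b+366/25)
  10b**2−38b−48 = ((125/183)b−200/61)((366/25)b+366/25) + (0)
Last nonzero remainder: (366/25)b+366/25. Dividing through by 366/25 gives the monic gcd b+1.

1+b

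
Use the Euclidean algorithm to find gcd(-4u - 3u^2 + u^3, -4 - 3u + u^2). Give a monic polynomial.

Euclidean algorithm in ℚ[u]:
  u^3 - 3u^2 - 4u = (u)(u^2 - 3u - 4) + (0)
The last nonzero remainder u^2 - 3u - 4 is already monic.

-4 - 3u + u^2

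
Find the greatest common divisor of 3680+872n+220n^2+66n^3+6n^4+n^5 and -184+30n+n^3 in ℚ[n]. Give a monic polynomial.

Euclidean algorithm in ℚ[n]:
  n^5+6n^4+66n^3+220n^2+872n+3680 = (n^2+6n+36)(n^3+30n-184) + (224n^2+896n+10304)
  n^3+30n-184 = ((1/224)n-1/56)(224n^2+896n+10304) + (0)
Last nonzero remainder: 224n^2+896n+10304. Dividing through by 224 gives the monic gcd n^2+4n+46.

46+4n+n^2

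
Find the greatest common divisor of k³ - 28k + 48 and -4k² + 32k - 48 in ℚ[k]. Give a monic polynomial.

Apply the Euclidean algorithm:
  k³ - 28k + 48 = (-(1/4)k - 2)(-4k² + 32k - 48) + (24k - 48)
  -4k² + 32k - 48 = (-(1/6)k + 1)(24k - 48) + (0)
Last nonzero remainder: 24k - 48. Dividing through by 24 gives the monic gcd k - 2.

k - 2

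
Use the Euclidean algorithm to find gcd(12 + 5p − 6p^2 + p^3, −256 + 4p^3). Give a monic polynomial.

−4 + p

Repeated division with remainder:
  p^3 − 6p^2 + 5p + 12 = (1/4)(4p^3 − 256) + (−6p^2 + 5p + 76)
  4p^3 − 256 = (−(2/3)p − 5/9)(−6p^2 + 5p + 76) + ((481/9)p − 1924/9)
  −6p^2 + 5p + 76 = (−(54/481)p − 171/481)((481/9)p − 1924/9) + (0)
Last nonzero remainder: (481/9)p − 1924/9. Dividing through by 481/9 gives the monic gcd p − 4.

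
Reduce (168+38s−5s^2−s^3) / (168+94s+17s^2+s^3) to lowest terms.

Apply the Euclidean algorithm:
  −s^3−5s^2+38s+168 = (−1)(s^3+17s^2+94s+168) + (12s^2+132s+336)
  s^3+17s^2+94s+168 = ((1/12)s+1/2)(12s^2+132s+336) + (0)
Last nonzero remainder: 12s^2+132s+336. Dividing through by 12 gives the monic gcd s^2+11s+28.
Cancel s^2+11s+28 from numerator and denominator to get the reduced form.

(6−s)/(6+s)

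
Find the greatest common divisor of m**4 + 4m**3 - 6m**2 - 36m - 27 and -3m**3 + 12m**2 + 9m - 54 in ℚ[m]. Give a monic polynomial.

m - 3

Apply the Euclidean algorithm:
  m**4 + 4m**3 - 6m**2 - 36m - 27 = (-(1/3)m - 8/3)(-3m**3 + 12m**2 + 9m - 54) + (29m**2 - 30m - 171)
  -3m**3 + 12m**2 + 9m - 54 = (-(3/29)m + 258/841)(29m**2 - 30m - 171) + ((432/841)m - 1296/841)
  29m**2 - 30m - 171 = ((24389/432)m + 15979/144)((432/841)m - 1296/841) + (0)
Last nonzero remainder: (432/841)m - 1296/841. Dividing through by 432/841 gives the monic gcd m - 3.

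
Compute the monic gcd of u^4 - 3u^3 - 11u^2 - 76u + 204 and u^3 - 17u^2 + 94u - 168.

Euclidean algorithm in ℚ[u]:
  u^4 - 3u^3 - 11u^2 - 76u + 204 = (u + 14)(u^3 - 17u^2 + 94u - 168) + (133u^2 - 1224u + 2556)
  u^3 - 17u^2 + 94u - 168 = ((1/133)u - 1037/17689)(133u^2 - 1224u + 2556) + ((53530/17689)u - 321180/17689)
  133u^2 - 1224u + 2556 = ((2352637/53530)u - 3767757/26765)((53530/17689)u - 321180/17689) + (0)
Last nonzero remainder: (53530/17689)u - 321180/17689. Dividing through by 53530/17689 gives the monic gcd u - 6.

u - 6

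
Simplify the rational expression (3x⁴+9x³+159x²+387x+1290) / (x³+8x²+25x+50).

(3x²+129)/(x+5)

Apply the Euclidean algorithm:
  3x⁴+9x³+159x²+387x+1290 = (3x-15)(x³+8x²+25x+50) + (204x²+612x+2040)
  x³+8x²+25x+50 = ((1/204)x+5/204)(204x²+612x+2040) + (0)
Last nonzero remainder: 204x²+612x+2040. Dividing through by 204 gives the monic gcd x²+3x+10.
Cancel x²+3x+10 from numerator and denominator to get the reduced form.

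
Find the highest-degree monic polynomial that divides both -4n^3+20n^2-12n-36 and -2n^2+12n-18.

n^2-6n+9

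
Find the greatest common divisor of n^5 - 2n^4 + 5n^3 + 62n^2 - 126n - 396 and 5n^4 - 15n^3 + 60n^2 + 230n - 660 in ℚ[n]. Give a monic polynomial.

n^3 - n^2 + 10n + 66

Euclidean algorithm in ℚ[n]:
  n^5 - 2n^4 + 5n^3 + 62n^2 - 126n - 396 = ((1/5)n + 1/5)(5n^4 - 15n^3 + 60n^2 + 230n - 660) + (-4n^3 + 4n^2 - 40n - 264)
  5n^4 - 15n^3 + 60n^2 + 230n - 660 = (-(5/4)n + 5/2)(-4n^3 + 4n^2 - 40n - 264) + (0)
Last nonzero remainder: -4n^3 + 4n^2 - 40n - 264. Dividing through by -4 gives the monic gcd n^3 - n^2 + 10n + 66.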